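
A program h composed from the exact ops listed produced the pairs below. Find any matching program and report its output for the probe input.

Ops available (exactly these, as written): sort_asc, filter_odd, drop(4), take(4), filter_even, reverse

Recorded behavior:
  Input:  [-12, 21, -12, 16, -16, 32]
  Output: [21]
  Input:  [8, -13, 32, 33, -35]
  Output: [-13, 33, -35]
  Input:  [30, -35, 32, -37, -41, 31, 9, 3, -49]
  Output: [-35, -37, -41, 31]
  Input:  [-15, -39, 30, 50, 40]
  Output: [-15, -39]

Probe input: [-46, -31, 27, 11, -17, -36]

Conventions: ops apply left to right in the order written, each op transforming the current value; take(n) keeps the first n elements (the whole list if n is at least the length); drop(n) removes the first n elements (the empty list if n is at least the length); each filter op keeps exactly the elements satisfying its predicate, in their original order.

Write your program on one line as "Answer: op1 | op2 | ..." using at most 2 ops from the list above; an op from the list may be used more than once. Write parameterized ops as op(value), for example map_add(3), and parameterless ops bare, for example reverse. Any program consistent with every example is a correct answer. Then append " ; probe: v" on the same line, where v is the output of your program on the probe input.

filter_odd | take(4) ; probe: [-31, 27, 11, -17]

Check, running the answer program on each example:
  [-12, 21, -12, 16, -16, 32] -> [21] -> [21]
  [8, -13, 32, 33, -35] -> [-13, 33, -35] -> [-13, 33, -35]
  [30, -35, 32, -37, -41, 31, 9, 3, -49] -> [-35, -37, -41, 31, 9, 3, -49] -> [-35, -37, -41, 31]
  [-15, -39, 30, 50, 40] -> [-15, -39] -> [-15, -39]
  probe: [-46, -31, 27, 11, -17, -36] -> [-31, 27, 11, -17] -> [-31, 27, 11, -17]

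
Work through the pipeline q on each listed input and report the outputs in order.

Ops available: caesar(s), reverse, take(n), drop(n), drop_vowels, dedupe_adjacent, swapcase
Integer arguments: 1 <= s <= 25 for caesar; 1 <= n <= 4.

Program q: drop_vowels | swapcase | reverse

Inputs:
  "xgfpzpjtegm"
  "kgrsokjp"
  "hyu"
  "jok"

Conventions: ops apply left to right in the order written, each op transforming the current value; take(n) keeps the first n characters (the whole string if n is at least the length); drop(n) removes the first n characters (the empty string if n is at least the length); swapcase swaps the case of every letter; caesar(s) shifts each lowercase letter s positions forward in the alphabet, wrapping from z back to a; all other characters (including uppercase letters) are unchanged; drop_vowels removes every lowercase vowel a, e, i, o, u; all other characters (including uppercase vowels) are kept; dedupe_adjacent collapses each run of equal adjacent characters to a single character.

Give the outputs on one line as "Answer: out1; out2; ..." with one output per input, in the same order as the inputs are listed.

Execution, op by op:
  "xgfpzpjtegm" -> "xgfpzpjtgm" -> "XGFPZPJTGM" -> "MGTJPZPFGX"
  "kgrsokjp" -> "kgrskjp" -> "KGRSKJP" -> "PJKSRGK"
  "hyu" -> "hy" -> "HY" -> "YH"
  "jok" -> "jk" -> "JK" -> "KJ"

"MGTJPZPFGX"; "PJKSRGK"; "YH"; "KJ"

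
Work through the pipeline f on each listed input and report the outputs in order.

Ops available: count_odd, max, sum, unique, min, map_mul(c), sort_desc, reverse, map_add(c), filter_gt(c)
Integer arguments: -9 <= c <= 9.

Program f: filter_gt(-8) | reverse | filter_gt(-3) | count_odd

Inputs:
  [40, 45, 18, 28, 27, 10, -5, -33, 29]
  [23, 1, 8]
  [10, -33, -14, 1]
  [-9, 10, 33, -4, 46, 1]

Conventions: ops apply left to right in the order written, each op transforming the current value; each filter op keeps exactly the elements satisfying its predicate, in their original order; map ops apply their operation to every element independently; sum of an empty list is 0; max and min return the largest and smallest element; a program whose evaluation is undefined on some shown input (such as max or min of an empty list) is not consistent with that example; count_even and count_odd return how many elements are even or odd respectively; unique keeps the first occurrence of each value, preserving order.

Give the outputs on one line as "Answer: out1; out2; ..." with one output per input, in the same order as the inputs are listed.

3; 2; 1; 2

Execution, op by op:
  [40, 45, 18, 28, 27, 10, -5, -33, 29] -> [40, 45, 18, 28, 27, 10, -5, 29] -> [29, -5, 10, 27, 28, 18, 45, 40] -> [29, 10, 27, 28, 18, 45, 40] -> 3
  [23, 1, 8] -> [23, 1, 8] -> [8, 1, 23] -> [8, 1, 23] -> 2
  [10, -33, -14, 1] -> [10, 1] -> [1, 10] -> [1, 10] -> 1
  [-9, 10, 33, -4, 46, 1] -> [10, 33, -4, 46, 1] -> [1, 46, -4, 33, 10] -> [1, 46, 33, 10] -> 2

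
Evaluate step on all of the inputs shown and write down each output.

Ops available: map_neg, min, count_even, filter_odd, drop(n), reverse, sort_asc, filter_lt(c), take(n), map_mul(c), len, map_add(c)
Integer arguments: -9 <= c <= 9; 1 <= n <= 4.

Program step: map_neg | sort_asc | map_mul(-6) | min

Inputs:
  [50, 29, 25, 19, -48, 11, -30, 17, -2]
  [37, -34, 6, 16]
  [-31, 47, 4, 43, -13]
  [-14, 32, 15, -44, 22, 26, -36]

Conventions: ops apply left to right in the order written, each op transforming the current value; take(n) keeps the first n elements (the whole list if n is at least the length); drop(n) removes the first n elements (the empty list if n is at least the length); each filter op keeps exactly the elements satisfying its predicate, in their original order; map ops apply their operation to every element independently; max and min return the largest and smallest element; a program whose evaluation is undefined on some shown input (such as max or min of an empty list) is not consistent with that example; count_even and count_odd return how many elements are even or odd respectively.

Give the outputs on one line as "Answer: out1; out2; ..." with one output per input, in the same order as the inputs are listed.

-288; -204; -186; -264

Execution, op by op:
  [50, 29, 25, 19, -48, 11, -30, 17, -2] -> [-50, -29, -25, -19, 48, -11, 30, -17, 2] -> [-50, -29, -25, -19, -17, -11, 2, 30, 48] -> [300, 174, 150, 114, 102, 66, -12, -180, -288] -> -288
  [37, -34, 6, 16] -> [-37, 34, -6, -16] -> [-37, -16, -6, 34] -> [222, 96, 36, -204] -> -204
  [-31, 47, 4, 43, -13] -> [31, -47, -4, -43, 13] -> [-47, -43, -4, 13, 31] -> [282, 258, 24, -78, -186] -> -186
  [-14, 32, 15, -44, 22, 26, -36] -> [14, -32, -15, 44, -22, -26, 36] -> [-32, -26, -22, -15, 14, 36, 44] -> [192, 156, 132, 90, -84, -216, -264] -> -264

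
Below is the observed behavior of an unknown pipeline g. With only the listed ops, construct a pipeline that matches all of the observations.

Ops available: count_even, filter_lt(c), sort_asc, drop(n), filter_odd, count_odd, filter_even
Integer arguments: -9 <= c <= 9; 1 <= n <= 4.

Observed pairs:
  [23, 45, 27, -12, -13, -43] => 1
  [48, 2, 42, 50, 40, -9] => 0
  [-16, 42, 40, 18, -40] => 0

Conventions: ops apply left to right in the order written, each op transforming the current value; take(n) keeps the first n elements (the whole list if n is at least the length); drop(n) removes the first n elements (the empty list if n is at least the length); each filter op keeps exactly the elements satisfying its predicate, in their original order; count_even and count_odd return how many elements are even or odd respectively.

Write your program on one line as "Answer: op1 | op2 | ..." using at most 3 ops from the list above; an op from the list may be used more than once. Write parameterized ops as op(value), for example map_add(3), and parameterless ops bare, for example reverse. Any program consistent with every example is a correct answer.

filter_odd | drop(4) | count_odd

Check, running the answer program on each example:
  [23, 45, 27, -12, -13, -43] -> [23, 45, 27, -13, -43] -> [-43] -> 1
  [48, 2, 42, 50, 40, -9] -> [-9] -> [] -> 0
  [-16, 42, 40, 18, -40] -> [] -> [] -> 0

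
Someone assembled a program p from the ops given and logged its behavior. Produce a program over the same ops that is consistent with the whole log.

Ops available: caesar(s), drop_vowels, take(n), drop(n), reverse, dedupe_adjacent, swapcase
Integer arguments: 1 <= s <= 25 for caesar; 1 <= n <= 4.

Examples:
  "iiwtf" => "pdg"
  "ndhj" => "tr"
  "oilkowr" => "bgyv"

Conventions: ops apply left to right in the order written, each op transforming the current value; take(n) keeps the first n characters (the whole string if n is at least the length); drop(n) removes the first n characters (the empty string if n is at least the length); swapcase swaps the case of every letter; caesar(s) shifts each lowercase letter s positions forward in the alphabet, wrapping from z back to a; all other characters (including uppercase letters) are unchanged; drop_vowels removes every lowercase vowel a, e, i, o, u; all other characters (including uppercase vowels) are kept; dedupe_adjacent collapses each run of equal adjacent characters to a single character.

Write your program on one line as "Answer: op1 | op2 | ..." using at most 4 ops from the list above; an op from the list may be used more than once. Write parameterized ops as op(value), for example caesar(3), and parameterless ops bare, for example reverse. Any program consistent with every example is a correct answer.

caesar(10) | drop(2) | reverse | drop_vowels

Check, running the answer program on each example:
  "iiwtf" -> "ssgdp" -> "gdp" -> "pdg" -> "pdg"
  "ndhj" -> "xnrt" -> "rt" -> "tr" -> "tr"
  "oilkowr" -> "ysvuygb" -> "vuygb" -> "bgyuv" -> "bgyv"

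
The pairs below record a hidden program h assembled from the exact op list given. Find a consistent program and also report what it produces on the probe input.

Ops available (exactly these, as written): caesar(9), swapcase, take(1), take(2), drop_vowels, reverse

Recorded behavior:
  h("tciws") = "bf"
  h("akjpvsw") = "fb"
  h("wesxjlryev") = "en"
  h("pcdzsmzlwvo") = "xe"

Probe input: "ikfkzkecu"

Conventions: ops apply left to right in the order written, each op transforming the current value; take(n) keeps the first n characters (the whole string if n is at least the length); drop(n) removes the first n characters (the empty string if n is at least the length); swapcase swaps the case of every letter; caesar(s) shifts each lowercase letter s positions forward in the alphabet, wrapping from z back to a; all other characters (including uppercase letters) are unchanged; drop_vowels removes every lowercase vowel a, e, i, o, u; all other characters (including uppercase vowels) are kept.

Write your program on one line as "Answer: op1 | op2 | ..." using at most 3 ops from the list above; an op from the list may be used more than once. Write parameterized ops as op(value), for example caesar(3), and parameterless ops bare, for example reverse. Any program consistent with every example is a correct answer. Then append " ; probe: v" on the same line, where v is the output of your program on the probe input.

reverse | take(2) | caesar(9) ; probe: "dl"

Check, running the answer program on each example:
  "tciws" -> "swict" -> "sw" -> "bf"
  "akjpvsw" -> "wsvpjka" -> "ws" -> "fb"
  "wesxjlryev" -> "veyrljxsew" -> "ve" -> "en"
  "pcdzsmzlwvo" -> "ovwlzmszdcp" -> "ov" -> "xe"
  probe: "ikfkzkecu" -> "ucekzkfki" -> "uc" -> "dl"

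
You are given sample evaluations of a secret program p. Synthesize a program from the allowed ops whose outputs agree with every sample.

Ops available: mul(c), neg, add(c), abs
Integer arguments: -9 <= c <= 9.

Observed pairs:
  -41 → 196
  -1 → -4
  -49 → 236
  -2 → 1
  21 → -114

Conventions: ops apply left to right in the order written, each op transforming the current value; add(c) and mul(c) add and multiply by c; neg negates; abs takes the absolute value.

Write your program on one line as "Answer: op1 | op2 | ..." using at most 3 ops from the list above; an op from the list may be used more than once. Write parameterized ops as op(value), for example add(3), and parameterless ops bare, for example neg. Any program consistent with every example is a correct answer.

mul(5) | add(9) | neg

Check, running the answer program on each example:
  -41 -> -205 -> -196 -> 196
  -1 -> -5 -> 4 -> -4
  -49 -> -245 -> -236 -> 236
  -2 -> -10 -> -1 -> 1
  21 -> 105 -> 114 -> -114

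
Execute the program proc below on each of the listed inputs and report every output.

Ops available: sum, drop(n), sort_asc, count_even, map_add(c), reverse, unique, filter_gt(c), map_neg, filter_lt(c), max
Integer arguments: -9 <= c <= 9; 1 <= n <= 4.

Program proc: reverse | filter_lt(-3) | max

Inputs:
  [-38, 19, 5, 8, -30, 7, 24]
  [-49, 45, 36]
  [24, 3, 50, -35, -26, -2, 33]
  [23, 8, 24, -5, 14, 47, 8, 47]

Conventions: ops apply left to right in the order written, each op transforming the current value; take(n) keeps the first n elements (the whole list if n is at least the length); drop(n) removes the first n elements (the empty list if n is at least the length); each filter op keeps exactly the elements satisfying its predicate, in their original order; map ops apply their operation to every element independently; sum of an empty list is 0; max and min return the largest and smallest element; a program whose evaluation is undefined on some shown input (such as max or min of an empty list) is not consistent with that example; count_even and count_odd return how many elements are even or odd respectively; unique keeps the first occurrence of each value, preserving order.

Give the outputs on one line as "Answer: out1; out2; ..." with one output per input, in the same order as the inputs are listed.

Execution, op by op:
  [-38, 19, 5, 8, -30, 7, 24] -> [24, 7, -30, 8, 5, 19, -38] -> [-30, -38] -> -30
  [-49, 45, 36] -> [36, 45, -49] -> [-49] -> -49
  [24, 3, 50, -35, -26, -2, 33] -> [33, -2, -26, -35, 50, 3, 24] -> [-26, -35] -> -26
  [23, 8, 24, -5, 14, 47, 8, 47] -> [47, 8, 47, 14, -5, 24, 8, 23] -> [-5] -> -5

-30; -49; -26; -5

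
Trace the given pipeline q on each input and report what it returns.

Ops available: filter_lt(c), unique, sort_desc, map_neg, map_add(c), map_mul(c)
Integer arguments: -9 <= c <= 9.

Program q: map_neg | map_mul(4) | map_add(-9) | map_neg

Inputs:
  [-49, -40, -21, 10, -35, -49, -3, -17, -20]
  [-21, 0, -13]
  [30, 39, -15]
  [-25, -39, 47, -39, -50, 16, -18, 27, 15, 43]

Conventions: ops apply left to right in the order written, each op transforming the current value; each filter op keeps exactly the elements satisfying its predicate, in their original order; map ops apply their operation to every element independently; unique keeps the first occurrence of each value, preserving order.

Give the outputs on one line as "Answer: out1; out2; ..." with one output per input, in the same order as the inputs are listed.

Execution, op by op:
  [-49, -40, -21, 10, -35, -49, -3, -17, -20] -> [49, 40, 21, -10, 35, 49, 3, 17, 20] -> [196, 160, 84, -40, 140, 196, 12, 68, 80] -> [187, 151, 75, -49, 131, 187, 3, 59, 71] -> [-187, -151, -75, 49, -131, -187, -3, -59, -71]
  [-21, 0, -13] -> [21, 0, 13] -> [84, 0, 52] -> [75, -9, 43] -> [-75, 9, -43]
  [30, 39, -15] -> [-30, -39, 15] -> [-120, -156, 60] -> [-129, -165, 51] -> [129, 165, -51]
  [-25, -39, 47, -39, -50, 16, -18, 27, 15, 43] -> [25, 39, -47, 39, 50, -16, 18, -27, -15, -43] -> [100, 156, -188, 156, 200, -64, 72, -108, -60, -172] -> [91, 147, -197, 147, 191, -73, 63, -117, -69, -181] -> [-91, -147, 197, -147, -191, 73, -63, 117, 69, 181]

[-187, -151, -75, 49, -131, -187, -3, -59, -71]; [-75, 9, -43]; [129, 165, -51]; [-91, -147, 197, -147, -191, 73, -63, 117, 69, 181]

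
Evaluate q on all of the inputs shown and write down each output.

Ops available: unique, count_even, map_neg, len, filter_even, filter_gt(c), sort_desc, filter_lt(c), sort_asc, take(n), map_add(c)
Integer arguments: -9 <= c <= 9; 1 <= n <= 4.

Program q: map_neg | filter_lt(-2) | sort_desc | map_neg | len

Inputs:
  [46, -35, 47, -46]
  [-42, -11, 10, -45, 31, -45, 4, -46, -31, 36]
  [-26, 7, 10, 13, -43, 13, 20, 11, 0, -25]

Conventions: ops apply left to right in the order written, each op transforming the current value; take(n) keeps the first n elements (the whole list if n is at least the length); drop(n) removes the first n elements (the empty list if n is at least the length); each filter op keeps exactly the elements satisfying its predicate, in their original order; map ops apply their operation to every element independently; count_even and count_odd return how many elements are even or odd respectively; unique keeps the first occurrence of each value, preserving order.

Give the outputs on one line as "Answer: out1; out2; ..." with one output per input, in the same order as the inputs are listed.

2; 4; 6

Execution, op by op:
  [46, -35, 47, -46] -> [-46, 35, -47, 46] -> [-46, -47] -> [-46, -47] -> [46, 47] -> 2
  [-42, -11, 10, -45, 31, -45, 4, -46, -31, 36] -> [42, 11, -10, 45, -31, 45, -4, 46, 31, -36] -> [-10, -31, -4, -36] -> [-4, -10, -31, -36] -> [4, 10, 31, 36] -> 4
  [-26, 7, 10, 13, -43, 13, 20, 11, 0, -25] -> [26, -7, -10, -13, 43, -13, -20, -11, 0, 25] -> [-7, -10, -13, -13, -20, -11] -> [-7, -10, -11, -13, -13, -20] -> [7, 10, 11, 13, 13, 20] -> 6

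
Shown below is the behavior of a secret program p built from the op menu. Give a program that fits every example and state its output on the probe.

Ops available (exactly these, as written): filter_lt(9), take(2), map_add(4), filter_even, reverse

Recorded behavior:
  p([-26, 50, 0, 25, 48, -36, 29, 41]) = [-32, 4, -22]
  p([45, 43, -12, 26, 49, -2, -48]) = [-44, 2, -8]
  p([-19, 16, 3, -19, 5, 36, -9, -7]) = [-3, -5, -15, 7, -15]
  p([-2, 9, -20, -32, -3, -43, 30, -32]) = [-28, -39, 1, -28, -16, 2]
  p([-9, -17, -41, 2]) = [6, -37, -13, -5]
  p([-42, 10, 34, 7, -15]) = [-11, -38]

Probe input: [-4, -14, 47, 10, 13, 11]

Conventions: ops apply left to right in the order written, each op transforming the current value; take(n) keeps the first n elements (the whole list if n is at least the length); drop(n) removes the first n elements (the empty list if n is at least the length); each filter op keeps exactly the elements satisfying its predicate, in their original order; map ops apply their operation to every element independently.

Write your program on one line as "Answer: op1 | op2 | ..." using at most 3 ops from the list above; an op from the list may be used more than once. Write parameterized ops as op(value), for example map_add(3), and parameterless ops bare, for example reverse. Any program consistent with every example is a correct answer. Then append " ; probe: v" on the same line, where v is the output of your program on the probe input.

reverse | map_add(4) | filter_lt(9) ; probe: [-10, 0]

Check, running the answer program on each example:
  [-26, 50, 0, 25, 48, -36, 29, 41] -> [41, 29, -36, 48, 25, 0, 50, -26] -> [45, 33, -32, 52, 29, 4, 54, -22] -> [-32, 4, -22]
  [45, 43, -12, 26, 49, -2, -48] -> [-48, -2, 49, 26, -12, 43, 45] -> [-44, 2, 53, 30, -8, 47, 49] -> [-44, 2, -8]
  [-19, 16, 3, -19, 5, 36, -9, -7] -> [-7, -9, 36, 5, -19, 3, 16, -19] -> [-3, -5, 40, 9, -15, 7, 20, -15] -> [-3, -5, -15, 7, -15]
  [-2, 9, -20, -32, -3, -43, 30, -32] -> [-32, 30, -43, -3, -32, -20, 9, -2] -> [-28, 34, -39, 1, -28, -16, 13, 2] -> [-28, -39, 1, -28, -16, 2]
  [-9, -17, -41, 2] -> [2, -41, -17, -9] -> [6, -37, -13, -5] -> [6, -37, -13, -5]
  [-42, 10, 34, 7, -15] -> [-15, 7, 34, 10, -42] -> [-11, 11, 38, 14, -38] -> [-11, -38]
  probe: [-4, -14, 47, 10, 13, 11] -> [11, 13, 10, 47, -14, -4] -> [15, 17, 14, 51, -10, 0] -> [-10, 0]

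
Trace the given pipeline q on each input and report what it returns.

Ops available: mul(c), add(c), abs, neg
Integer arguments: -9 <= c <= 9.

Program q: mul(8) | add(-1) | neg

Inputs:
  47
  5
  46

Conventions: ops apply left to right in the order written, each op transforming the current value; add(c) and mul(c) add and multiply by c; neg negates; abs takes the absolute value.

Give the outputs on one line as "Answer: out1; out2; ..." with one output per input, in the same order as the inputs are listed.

Execution, op by op:
  47 -> 376 -> 375 -> -375
  5 -> 40 -> 39 -> -39
  46 -> 368 -> 367 -> -367

-375; -39; -367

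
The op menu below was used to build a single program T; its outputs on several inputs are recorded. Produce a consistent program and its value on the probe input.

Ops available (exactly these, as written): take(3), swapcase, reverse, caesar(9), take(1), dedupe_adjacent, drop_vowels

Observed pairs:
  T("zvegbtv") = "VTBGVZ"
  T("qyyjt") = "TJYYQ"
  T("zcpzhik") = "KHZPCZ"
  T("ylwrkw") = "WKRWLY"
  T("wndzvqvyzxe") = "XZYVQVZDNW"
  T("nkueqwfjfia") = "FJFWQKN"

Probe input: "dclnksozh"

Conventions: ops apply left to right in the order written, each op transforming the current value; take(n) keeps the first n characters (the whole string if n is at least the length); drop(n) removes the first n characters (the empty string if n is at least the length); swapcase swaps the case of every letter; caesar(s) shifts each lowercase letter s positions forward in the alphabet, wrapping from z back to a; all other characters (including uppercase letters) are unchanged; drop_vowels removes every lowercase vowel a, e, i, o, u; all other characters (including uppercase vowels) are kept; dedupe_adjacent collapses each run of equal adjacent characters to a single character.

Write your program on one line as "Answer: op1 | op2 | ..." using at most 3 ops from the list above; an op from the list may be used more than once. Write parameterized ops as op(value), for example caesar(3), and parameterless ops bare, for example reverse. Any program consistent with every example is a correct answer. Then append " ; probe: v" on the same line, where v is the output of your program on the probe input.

drop_vowels | reverse | swapcase ; probe: "HZSKNLCD"

Check, running the answer program on each example:
  "zvegbtv" -> "zvgbtv" -> "vtbgvz" -> "VTBGVZ"
  "qyyjt" -> "qyyjt" -> "tjyyq" -> "TJYYQ"
  "zcpzhik" -> "zcpzhk" -> "khzpcz" -> "KHZPCZ"
  "ylwrkw" -> "ylwrkw" -> "wkrwly" -> "WKRWLY"
  "wndzvqvyzxe" -> "wndzvqvyzx" -> "xzyvqvzdnw" -> "XZYVQVZDNW"
  "nkueqwfjfia" -> "nkqwfjf" -> "fjfwqkn" -> "FJFWQKN"
  probe: "dclnksozh" -> "dclnkszh" -> "hzsknlcd" -> "HZSKNLCD"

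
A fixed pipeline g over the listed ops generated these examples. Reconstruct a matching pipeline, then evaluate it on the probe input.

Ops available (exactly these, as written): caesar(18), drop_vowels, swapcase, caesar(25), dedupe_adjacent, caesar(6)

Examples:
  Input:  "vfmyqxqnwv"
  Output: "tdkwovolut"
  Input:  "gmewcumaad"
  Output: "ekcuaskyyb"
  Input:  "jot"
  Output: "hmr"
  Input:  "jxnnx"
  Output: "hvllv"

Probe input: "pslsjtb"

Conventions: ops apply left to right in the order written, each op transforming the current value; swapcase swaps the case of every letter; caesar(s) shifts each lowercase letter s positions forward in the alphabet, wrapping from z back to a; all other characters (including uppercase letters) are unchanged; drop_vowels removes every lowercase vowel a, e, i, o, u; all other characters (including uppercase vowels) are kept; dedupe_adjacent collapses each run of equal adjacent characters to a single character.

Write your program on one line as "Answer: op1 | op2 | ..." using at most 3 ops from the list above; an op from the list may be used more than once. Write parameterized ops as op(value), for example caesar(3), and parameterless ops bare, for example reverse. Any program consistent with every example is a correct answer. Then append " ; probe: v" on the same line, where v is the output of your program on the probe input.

caesar(18) | caesar(6) ; probe: "nqjqhrz"

Check, running the answer program on each example:
  "vfmyqxqnwv" -> "nxeqipifon" -> "tdkwovolut"
  "gmewcumaad" -> "yewoumessv" -> "ekcuaskyyb"
  "jot" -> "bgl" -> "hmr"
  "jxnnx" -> "bpffp" -> "hvllv"
  probe: "pslsjtb" -> "hkdkblt" -> "nqjqhrz"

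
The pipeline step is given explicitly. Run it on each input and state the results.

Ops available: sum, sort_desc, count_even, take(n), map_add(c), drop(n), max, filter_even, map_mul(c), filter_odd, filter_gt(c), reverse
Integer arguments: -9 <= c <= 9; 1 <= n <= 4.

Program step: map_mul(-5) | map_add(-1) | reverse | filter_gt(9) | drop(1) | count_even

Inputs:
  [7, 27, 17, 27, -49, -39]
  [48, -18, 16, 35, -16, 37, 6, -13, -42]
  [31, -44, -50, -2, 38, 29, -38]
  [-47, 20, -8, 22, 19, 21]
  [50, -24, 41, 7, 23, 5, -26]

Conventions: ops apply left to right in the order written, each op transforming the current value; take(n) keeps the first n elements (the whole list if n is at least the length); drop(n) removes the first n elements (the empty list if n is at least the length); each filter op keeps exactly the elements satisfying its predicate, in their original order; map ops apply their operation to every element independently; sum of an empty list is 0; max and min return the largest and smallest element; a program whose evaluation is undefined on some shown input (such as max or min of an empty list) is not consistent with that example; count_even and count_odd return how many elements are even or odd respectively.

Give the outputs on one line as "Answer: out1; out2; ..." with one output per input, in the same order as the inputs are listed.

Execution, op by op:
  [7, 27, 17, 27, -49, -39] -> [-35, -135, -85, -135, 245, 195] -> [-36, -136, -86, -136, 244, 194] -> [194, 244, -136, -86, -136, -36] -> [194, 244] -> [244] -> 1
  [48, -18, 16, 35, -16, 37, 6, -13, -42] -> [-240, 90, -80, -175, 80, -185, -30, 65, 210] -> [-241, 89, -81, -176, 79, -186, -31, 64, 209] -> [209, 64, -31, -186, 79, -176, -81, 89, -241] -> [209, 64, 79, 89] -> [64, 79, 89] -> 1
  [31, -44, -50, -2, 38, 29, -38] -> [-155, 220, 250, 10, -190, -145, 190] -> [-156, 219, 249, 9, -191, -146, 189] -> [189, -146, -191, 9, 249, 219, -156] -> [189, 249, 219] -> [249, 219] -> 0
  [-47, 20, -8, 22, 19, 21] -> [235, -100, 40, -110, -95, -105] -> [234, -101, 39, -111, -96, -106] -> [-106, -96, -111, 39, -101, 234] -> [39, 234] -> [234] -> 1
  [50, -24, 41, 7, 23, 5, -26] -> [-250, 120, -205, -35, -115, -25, 130] -> [-251, 119, -206, -36, -116, -26, 129] -> [129, -26, -116, -36, -206, 119, -251] -> [129, 119] -> [119] -> 0

1; 1; 0; 1; 0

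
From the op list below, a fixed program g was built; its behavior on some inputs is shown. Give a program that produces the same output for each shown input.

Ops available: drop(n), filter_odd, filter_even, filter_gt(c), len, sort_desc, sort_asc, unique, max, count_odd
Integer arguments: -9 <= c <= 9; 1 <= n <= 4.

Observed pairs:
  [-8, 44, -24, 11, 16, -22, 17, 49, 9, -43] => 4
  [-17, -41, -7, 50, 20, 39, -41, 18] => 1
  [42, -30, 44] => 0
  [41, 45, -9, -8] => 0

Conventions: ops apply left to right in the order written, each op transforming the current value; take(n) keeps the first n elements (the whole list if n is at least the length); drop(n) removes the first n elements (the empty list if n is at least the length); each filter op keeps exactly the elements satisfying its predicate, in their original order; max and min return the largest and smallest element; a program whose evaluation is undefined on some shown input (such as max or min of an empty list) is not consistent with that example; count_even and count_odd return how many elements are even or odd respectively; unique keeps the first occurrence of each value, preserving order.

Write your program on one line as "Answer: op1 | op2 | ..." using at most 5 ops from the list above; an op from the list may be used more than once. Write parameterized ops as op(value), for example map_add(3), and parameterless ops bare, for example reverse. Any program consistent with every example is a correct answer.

drop(2) | sort_asc | filter_gt(-2) | count_odd

Check, running the answer program on each example:
  [-8, 44, -24, 11, 16, -22, 17, 49, 9, -43] -> [-24, 11, 16, -22, 17, 49, 9, -43] -> [-43, -24, -22, 9, 11, 16, 17, 49] -> [9, 11, 16, 17, 49] -> 4
  [-17, -41, -7, 50, 20, 39, -41, 18] -> [-7, 50, 20, 39, -41, 18] -> [-41, -7, 18, 20, 39, 50] -> [18, 20, 39, 50] -> 1
  [42, -30, 44] -> [44] -> [44] -> [44] -> 0
  [41, 45, -9, -8] -> [-9, -8] -> [-9, -8] -> [] -> 0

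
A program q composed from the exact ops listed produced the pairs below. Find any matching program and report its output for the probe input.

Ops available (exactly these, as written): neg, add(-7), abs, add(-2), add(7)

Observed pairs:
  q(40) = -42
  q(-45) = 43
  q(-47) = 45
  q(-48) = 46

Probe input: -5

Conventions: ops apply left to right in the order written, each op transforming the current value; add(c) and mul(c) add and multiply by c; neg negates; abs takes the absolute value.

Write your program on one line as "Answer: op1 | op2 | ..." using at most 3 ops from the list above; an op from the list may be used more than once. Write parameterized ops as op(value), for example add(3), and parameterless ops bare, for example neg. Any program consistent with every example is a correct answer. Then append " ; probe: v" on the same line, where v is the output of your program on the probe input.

neg | add(-2) ; probe: 3

Check, running the answer program on each example:
  40 -> -40 -> -42
  -45 -> 45 -> 43
  -47 -> 47 -> 45
  -48 -> 48 -> 46
  probe: -5 -> 5 -> 3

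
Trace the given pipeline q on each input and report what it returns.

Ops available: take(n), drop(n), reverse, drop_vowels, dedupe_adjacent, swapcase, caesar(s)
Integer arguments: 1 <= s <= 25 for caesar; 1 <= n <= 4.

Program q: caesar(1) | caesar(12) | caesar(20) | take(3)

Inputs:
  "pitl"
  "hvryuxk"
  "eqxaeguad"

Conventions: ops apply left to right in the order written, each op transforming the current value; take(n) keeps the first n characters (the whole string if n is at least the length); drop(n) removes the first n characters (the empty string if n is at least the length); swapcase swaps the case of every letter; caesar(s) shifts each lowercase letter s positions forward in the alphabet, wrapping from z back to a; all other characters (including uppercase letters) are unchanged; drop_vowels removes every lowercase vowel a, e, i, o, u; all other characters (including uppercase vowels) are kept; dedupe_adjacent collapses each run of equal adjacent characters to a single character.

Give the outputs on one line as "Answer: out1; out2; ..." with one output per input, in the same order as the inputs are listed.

"wpa"; "ocy"; "lxe"

Execution, op by op:
  "pitl" -> "qjum" -> "cvgy" -> "wpas" -> "wpa"
  "hvryuxk" -> "iwszvyl" -> "uielhkx" -> "ocyfber" -> "ocy"
  "eqxaeguad" -> "frybfhvbe" -> "rdknrthnq" -> "lxehlnbhk" -> "lxe"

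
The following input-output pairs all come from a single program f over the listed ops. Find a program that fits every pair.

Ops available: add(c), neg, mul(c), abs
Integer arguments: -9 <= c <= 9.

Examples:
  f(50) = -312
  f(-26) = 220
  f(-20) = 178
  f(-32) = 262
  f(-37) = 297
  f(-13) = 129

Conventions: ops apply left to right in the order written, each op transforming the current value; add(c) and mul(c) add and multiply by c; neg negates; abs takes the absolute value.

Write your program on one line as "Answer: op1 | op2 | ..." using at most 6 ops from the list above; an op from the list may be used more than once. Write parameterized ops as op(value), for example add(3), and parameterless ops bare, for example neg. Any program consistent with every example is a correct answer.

mul(-1) | add(6) | mul(-7) | neg | add(-4)

Check, running the answer program on each example:
  50 -> -50 -> -44 -> 308 -> -308 -> -312
  -26 -> 26 -> 32 -> -224 -> 224 -> 220
  -20 -> 20 -> 26 -> -182 -> 182 -> 178
  -32 -> 32 -> 38 -> -266 -> 266 -> 262
  -37 -> 37 -> 43 -> -301 -> 301 -> 297
  -13 -> 13 -> 19 -> -133 -> 133 -> 129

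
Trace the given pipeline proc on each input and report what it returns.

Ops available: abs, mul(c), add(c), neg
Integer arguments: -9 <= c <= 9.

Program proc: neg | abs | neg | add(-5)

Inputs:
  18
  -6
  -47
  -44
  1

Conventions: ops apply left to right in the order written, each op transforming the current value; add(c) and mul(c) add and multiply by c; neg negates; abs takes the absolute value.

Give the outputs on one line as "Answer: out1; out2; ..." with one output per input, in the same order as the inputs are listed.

-23; -11; -52; -49; -6

Execution, op by op:
  18 -> -18 -> 18 -> -18 -> -23
  -6 -> 6 -> 6 -> -6 -> -11
  -47 -> 47 -> 47 -> -47 -> -52
  -44 -> 44 -> 44 -> -44 -> -49
  1 -> -1 -> 1 -> -1 -> -6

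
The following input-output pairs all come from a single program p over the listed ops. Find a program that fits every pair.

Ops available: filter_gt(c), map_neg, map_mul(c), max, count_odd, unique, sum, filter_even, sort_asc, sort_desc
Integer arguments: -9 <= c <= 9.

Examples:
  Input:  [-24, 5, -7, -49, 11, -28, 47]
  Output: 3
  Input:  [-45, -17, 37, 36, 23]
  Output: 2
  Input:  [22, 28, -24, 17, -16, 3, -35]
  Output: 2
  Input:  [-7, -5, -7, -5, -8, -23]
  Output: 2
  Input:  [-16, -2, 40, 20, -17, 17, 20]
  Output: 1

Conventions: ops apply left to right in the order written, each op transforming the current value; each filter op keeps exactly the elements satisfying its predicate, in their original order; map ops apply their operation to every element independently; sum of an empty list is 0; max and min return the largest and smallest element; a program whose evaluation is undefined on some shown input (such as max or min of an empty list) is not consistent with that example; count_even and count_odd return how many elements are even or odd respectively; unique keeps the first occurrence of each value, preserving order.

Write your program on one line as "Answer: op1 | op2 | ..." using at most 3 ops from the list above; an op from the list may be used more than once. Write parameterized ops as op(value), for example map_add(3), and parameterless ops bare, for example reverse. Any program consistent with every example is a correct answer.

filter_gt(-6) | count_odd

Check, running the answer program on each example:
  [-24, 5, -7, -49, 11, -28, 47] -> [5, 11, 47] -> 3
  [-45, -17, 37, 36, 23] -> [37, 36, 23] -> 2
  [22, 28, -24, 17, -16, 3, -35] -> [22, 28, 17, 3] -> 2
  [-7, -5, -7, -5, -8, -23] -> [-5, -5] -> 2
  [-16, -2, 40, 20, -17, 17, 20] -> [-2, 40, 20, 17, 20] -> 1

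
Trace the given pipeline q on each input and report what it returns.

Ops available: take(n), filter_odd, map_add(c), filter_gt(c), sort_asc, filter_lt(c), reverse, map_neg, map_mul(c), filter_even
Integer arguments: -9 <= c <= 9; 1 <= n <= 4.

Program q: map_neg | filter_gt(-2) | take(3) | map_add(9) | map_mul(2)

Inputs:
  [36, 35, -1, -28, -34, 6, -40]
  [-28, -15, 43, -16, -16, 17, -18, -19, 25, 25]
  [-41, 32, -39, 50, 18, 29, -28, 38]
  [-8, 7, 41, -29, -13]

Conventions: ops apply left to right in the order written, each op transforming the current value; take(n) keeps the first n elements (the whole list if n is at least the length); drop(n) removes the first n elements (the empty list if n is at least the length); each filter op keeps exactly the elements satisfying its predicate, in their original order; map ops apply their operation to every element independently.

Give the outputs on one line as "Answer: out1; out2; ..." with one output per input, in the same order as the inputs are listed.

Execution, op by op:
  [36, 35, -1, -28, -34, 6, -40] -> [-36, -35, 1, 28, 34, -6, 40] -> [1, 28, 34, 40] -> [1, 28, 34] -> [10, 37, 43] -> [20, 74, 86]
  [-28, -15, 43, -16, -16, 17, -18, -19, 25, 25] -> [28, 15, -43, 16, 16, -17, 18, 19, -25, -25] -> [28, 15, 16, 16, 18, 19] -> [28, 15, 16] -> [37, 24, 25] -> [74, 48, 50]
  [-41, 32, -39, 50, 18, 29, -28, 38] -> [41, -32, 39, -50, -18, -29, 28, -38] -> [41, 39, 28] -> [41, 39, 28] -> [50, 48, 37] -> [100, 96, 74]
  [-8, 7, 41, -29, -13] -> [8, -7, -41, 29, 13] -> [8, 29, 13] -> [8, 29, 13] -> [17, 38, 22] -> [34, 76, 44]

[20, 74, 86]; [74, 48, 50]; [100, 96, 74]; [34, 76, 44]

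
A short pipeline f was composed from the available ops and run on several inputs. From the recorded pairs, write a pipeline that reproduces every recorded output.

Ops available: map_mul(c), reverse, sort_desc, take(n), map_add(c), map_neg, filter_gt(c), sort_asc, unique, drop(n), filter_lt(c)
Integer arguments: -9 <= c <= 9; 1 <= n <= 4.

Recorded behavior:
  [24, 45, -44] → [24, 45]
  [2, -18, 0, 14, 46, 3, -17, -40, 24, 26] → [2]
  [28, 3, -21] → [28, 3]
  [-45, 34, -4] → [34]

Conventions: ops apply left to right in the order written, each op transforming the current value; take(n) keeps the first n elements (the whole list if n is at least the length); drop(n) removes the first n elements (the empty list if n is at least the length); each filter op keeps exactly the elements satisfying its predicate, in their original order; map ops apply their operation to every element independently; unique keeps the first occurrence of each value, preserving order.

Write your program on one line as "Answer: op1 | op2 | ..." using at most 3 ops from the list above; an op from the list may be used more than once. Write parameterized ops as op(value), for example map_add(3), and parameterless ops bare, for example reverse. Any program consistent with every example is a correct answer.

take(2) | filter_gt(-8)

Check, running the answer program on each example:
  [24, 45, -44] -> [24, 45] -> [24, 45]
  [2, -18, 0, 14, 46, 3, -17, -40, 24, 26] -> [2, -18] -> [2]
  [28, 3, -21] -> [28, 3] -> [28, 3]
  [-45, 34, -4] -> [-45, 34] -> [34]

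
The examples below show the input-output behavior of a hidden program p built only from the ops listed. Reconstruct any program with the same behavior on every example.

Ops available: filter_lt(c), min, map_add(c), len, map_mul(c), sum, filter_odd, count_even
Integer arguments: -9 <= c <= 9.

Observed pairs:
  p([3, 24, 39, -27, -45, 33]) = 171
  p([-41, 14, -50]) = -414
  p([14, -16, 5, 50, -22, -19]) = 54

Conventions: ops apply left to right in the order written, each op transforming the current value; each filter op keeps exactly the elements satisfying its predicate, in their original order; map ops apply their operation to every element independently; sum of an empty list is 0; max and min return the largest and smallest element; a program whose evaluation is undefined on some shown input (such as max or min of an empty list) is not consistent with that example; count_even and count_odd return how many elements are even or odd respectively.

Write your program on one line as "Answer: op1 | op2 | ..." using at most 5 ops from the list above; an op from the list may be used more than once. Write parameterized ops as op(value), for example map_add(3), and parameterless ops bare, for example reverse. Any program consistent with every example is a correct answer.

map_add(-5) | filter_odd | map_mul(9) | sum

Check, running the answer program on each example:
  [3, 24, 39, -27, -45, 33] -> [-2, 19, 34, -32, -50, 28] -> [19] -> [171] -> 171
  [-41, 14, -50] -> [-46, 9, -55] -> [9, -55] -> [81, -495] -> -414
  [14, -16, 5, 50, -22, -19] -> [9, -21, 0, 45, -27, -24] -> [9, -21, 45, -27] -> [81, -189, 405, -243] -> 54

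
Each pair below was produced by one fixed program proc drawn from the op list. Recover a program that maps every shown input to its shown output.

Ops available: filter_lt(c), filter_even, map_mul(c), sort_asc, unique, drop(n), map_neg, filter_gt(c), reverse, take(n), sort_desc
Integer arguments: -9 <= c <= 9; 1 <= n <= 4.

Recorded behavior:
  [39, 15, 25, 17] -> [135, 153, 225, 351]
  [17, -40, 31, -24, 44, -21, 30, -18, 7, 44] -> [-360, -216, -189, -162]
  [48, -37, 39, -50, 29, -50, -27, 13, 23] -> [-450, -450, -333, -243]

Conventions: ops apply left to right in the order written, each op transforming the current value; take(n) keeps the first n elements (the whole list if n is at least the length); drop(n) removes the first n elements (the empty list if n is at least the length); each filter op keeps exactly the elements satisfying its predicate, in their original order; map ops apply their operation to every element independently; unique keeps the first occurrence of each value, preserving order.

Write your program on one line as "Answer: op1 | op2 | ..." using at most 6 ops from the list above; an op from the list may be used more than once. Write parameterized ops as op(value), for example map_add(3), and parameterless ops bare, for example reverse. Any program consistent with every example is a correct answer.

reverse | sort_asc | take(4) | map_neg | map_mul(9) | map_neg

Check, running the answer program on each example:
  [39, 15, 25, 17] -> [17, 25, 15, 39] -> [15, 17, 25, 39] -> [15, 17, 25, 39] -> [-15, -17, -25, -39] -> [-135, -153, -225, -351] -> [135, 153, 225, 351]
  [17, -40, 31, -24, 44, -21, 30, -18, 7, 44] -> [44, 7, -18, 30, -21, 44, -24, 31, -40, 17] -> [-40, -24, -21, -18, 7, 17, 30, 31, 44, 44] -> [-40, -24, -21, -18] -> [40, 24, 21, 18] -> [360, 216, 189, 162] -> [-360, -216, -189, -162]
  [48, -37, 39, -50, 29, -50, -27, 13, 23] -> [23, 13, -27, -50, 29, -50, 39, -37, 48] -> [-50, -50, -37, -27, 13, 23, 29, 39, 48] -> [-50, -50, -37, -27] -> [50, 50, 37, 27] -> [450, 450, 333, 243] -> [-450, -450, -333, -243]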